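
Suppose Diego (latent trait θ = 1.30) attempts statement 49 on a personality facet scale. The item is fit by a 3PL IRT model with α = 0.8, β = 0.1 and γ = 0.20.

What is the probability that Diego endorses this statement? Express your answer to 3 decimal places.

P(θ) = γ + (1 − γ) · 1 / (1 + exp(−α(θ − β)))
Exponent: 0.8 × (1.30 − 0.1) = 0.9600
1/(1 + e^{-0.9600}) = 0.7231
P = 0.20 + 0.80 × 0.7231 = 0.7785

0.778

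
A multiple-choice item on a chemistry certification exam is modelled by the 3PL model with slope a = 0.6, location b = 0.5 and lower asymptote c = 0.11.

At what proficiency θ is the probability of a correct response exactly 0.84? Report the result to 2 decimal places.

P(θ) = c + (1 − c) · 1 / (1 + exp(−a(θ − b)))
Remove guessing floor: (0.84 − 0.11)/(1 − 0.11) = 0.8202
logit = ln(0.8202/0.1798) = 1.5179
θ = b + logit/(a) = 0.5 + 1.5179/0.6000 = 3.0298

3.03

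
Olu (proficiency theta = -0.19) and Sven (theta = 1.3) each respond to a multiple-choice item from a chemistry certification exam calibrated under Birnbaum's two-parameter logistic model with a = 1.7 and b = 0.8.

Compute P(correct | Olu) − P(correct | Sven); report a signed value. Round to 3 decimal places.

P(theta) = 1 / (1 + exp(−a(theta − b)))
P(Olu) = 0.1567  [exponent -1.6830]
P(Sven) = 0.7006  [exponent 0.8500]
Difference = 0.1567 − 0.7006 = -0.5439

-0.544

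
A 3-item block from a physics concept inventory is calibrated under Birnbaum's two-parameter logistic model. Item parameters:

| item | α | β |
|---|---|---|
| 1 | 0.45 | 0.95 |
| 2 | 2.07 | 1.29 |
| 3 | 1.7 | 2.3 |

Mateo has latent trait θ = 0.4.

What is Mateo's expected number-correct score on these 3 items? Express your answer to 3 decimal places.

P(θ) = 1 / (1 + exp(−α(θ − β)))
P_1 = 1/(1+e^{0.2475}) = 0.4384
P_2 = 1/(1+e^{1.8423}) = 0.1368
P_3 = 1/(1+e^{3.2300}) = 0.0381
E[score] = 0.4384 + 0.1368 + 0.0381 = 0.6133

0.613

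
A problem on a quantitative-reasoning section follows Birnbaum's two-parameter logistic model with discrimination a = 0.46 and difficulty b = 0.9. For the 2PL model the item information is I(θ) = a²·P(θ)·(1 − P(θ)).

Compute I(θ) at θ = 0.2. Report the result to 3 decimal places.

0.052

P = 1/(1+e^{0.3220}) = 0.4202
P(1−P) = 0.4202 × 0.5798 = 0.2436
I = a² × P(1−P) = 0.46² × 0.2436 = 0.05155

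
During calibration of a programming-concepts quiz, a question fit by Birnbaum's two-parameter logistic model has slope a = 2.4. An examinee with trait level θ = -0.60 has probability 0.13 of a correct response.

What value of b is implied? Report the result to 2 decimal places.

0.19

P(θ) = 1 / (1 + exp(−a(θ − b)))
logit(0.13) = ln(0.13/0.87) = -1.9010
b = θ − logit/(a) = -0.60 − (-1.9010)/2.4000 = 0.1921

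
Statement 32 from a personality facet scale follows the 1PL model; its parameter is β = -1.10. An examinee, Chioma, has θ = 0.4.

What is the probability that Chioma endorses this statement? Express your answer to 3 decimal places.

P(θ) = 1 / (1 + exp(−(θ − β)))
Exponent: (0.4 − (-1.10)) = 1.5000
1/(1 + e^{-1.5000}) = 0.8176
P = 0.8176

0.818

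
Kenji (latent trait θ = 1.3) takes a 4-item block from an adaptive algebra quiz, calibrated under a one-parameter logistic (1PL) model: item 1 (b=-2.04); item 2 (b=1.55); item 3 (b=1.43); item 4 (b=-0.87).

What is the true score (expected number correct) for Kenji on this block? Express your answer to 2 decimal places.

2.77

P(θ) = 1 / (1 + exp(−(θ − b)))
P_1 = 1/(1+e^{-3.3400}) = 0.9658
P_2 = 1/(1+e^{0.2500}) = 0.4378
P_3 = 1/(1+e^{0.1300}) = 0.4675
P_4 = 1/(1+e^{-2.1700}) = 0.8975
E[score] = 0.9658 + 0.4378 + 0.4675 + 0.8975 = 2.7687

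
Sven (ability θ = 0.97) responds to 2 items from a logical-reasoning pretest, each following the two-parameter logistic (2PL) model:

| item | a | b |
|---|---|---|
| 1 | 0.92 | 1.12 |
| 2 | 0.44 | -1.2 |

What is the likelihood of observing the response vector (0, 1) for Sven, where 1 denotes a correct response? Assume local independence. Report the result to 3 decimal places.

P(θ) = 1 / (1 + exp(−a(θ − b)))
P_1 = 1/(1+e^{0.1380}) = 0.4656
P_2 = 1/(1+e^{-0.9548}) = 0.7221
L = (1−P_1) × P_2 = 0.5344 × 0.7221 = 0.38591

0.386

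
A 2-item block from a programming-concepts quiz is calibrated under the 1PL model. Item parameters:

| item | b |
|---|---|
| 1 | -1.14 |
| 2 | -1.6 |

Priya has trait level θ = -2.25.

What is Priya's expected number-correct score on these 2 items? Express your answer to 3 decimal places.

0.591

P(θ) = 1 / (1 + exp(−(θ − b)))
P_1 = 1/(1+e^{1.1100}) = 0.2479
P_2 = 1/(1+e^{0.6500}) = 0.3430
E[score] = 0.2479 + 0.3430 = 0.5909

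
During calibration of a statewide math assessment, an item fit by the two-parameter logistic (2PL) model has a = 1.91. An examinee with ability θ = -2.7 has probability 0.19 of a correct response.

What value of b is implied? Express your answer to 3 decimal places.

-1.941

P(θ) = 1 / (1 + exp(−a(θ − b)))
logit(0.19) = ln(0.19/0.81) = -1.4500
b = θ − logit/(a) = -2.7 − (-1.4500)/1.9100 = -1.9408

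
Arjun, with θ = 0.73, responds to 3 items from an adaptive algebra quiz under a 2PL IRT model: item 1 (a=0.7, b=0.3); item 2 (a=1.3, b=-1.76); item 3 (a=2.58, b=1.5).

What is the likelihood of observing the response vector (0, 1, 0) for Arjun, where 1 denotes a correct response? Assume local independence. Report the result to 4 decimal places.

P(θ) = 1 / (1 + exp(−a(θ − b)))
P_1 = 1/(1+e^{-0.3010}) = 0.5747
P_2 = 1/(1+e^{-3.2370}) = 0.9622
P_3 = 1/(1+e^{1.9866}) = 0.1206
L = (1−P_1) × P_2 × (1−P_3) = 0.4253 × 0.9622 × 0.8794 = 0.35988

0.3599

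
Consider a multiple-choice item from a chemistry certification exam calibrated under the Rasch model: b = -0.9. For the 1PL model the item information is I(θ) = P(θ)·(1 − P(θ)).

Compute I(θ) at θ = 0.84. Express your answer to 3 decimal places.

0.127

P = 1/(1+e^{-1.7400}) = 0.8507
P(1−P) = 0.8507 × 0.1493 = 0.1270
I = P(1−P) = 0.12702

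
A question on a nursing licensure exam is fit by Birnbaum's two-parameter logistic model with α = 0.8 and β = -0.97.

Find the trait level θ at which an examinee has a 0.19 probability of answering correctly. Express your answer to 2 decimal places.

-2.78

P(θ) = 1 / (1 + exp(−α(θ − β)))
logit = ln(0.1900/0.8100) = -1.4500
θ = β + logit/(α) = -0.97 + (-1.4500)/0.8000 = -2.7825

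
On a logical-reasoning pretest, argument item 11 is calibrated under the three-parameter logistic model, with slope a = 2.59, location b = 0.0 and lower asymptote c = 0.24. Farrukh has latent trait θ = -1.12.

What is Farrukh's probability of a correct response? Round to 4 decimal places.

P(θ) = c + (1 − c) · 1 / (1 + exp(−a(θ − b)))
Exponent: 2.59 × (-1.12 − 0.0) = -2.9008
1/(1 + e^{2.9008}) = 0.0521
P = 0.24 + 0.76 × 0.0521 = 0.2796

0.2796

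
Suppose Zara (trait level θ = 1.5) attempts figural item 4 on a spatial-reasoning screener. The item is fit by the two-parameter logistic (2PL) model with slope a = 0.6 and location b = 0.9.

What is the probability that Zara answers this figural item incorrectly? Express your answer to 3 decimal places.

P(θ) = 1 / (1 + exp(−a(θ − b)))
Exponent: 0.6 × (1.5 − 0.9) = 0.3600
1/(1 + e^{-0.3600}) = 0.5890
P(incorrect) = 1 − 0.5890 = 0.4110

0.411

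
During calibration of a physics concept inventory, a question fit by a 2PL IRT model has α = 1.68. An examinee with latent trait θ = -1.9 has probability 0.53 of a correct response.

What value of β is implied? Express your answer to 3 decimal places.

-1.972

P(θ) = 1 / (1 + exp(−α(θ − β)))
logit(0.53) = ln(0.53/0.47) = 0.1201
β = θ − logit/(α) = -1.9 − 0.1201/1.6800 = -1.9715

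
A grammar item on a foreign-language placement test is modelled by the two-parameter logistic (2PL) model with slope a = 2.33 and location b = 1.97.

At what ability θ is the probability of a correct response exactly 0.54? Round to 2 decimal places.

P(θ) = 1 / (1 + exp(−a(θ − b)))
logit = ln(0.5400/0.4600) = 0.1603
θ = b + logit/(a) = 1.97 + 0.1603/2.3300 = 2.0388

2.04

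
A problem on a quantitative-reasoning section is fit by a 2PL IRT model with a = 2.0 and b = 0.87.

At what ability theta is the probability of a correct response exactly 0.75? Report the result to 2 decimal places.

P(theta) = 1 / (1 + exp(−a(theta − b)))
logit = ln(0.7500/0.2500) = 1.0986
theta = b + logit/(a) = 0.87 + 1.0986/2.0000 = 1.4193

1.42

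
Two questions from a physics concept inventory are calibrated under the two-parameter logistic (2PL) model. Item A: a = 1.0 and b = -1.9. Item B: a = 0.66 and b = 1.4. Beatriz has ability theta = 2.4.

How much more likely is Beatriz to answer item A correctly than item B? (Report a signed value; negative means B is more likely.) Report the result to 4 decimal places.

P(theta) = 1 / (1 + exp(−a(theta − b)))
P_A = 0.9866
P_B = 0.6593
P_A − P_B = 0.3274

0.3274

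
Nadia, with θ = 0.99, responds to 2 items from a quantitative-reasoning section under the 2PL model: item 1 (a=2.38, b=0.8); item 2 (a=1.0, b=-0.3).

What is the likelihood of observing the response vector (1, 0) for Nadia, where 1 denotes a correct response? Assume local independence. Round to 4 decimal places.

P(θ) = 1 / (1 + exp(−a(θ − b)))
P_1 = 1/(1+e^{-0.4522}) = 0.6112
P_2 = 1/(1+e^{-1.2900}) = 0.7841
L = P_1 × (1−P_2) = 0.6112 × 0.2159 = 0.13192

0.1319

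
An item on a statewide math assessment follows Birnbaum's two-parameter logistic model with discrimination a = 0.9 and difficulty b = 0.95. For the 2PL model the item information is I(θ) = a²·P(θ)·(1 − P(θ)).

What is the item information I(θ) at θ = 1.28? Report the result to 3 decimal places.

0.198

P = 1/(1+e^{-0.2970}) = 0.5737
P(1−P) = 0.5737 × 0.4263 = 0.2446
I = a² × P(1−P) = 0.9² × 0.2446 = 0.19810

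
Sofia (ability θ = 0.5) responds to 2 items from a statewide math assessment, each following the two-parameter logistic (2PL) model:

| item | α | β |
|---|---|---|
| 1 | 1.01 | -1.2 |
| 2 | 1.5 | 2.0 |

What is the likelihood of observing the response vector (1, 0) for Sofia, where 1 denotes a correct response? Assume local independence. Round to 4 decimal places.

0.7669

P(θ) = 1 / (1 + exp(−α(θ − β)))
P_1 = 1/(1+e^{-1.7170}) = 0.8477
P_2 = 1/(1+e^{2.2500}) = 0.0953
L = P_1 × (1−P_2) = 0.8477 × 0.9047 = 0.76691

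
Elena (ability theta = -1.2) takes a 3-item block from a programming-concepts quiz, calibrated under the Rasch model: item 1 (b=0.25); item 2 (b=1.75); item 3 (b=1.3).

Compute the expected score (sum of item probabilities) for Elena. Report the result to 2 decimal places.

P(theta) = 1 / (1 + exp(−(theta − b)))
P_1 = 1/(1+e^{1.4500}) = 0.1900
P_2 = 1/(1+e^{2.9500}) = 0.0497
P_3 = 1/(1+e^{2.5000}) = 0.0759
E[score] = 0.1900 + 0.0497 + 0.0759 = 0.3156

0.32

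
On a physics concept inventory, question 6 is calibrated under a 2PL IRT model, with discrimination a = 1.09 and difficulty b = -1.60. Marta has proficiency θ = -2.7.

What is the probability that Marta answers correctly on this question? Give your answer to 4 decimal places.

P(θ) = 1 / (1 + exp(−a(θ − b)))
Exponent: 1.09 × (-2.7 − (-1.60)) = -1.1990
1/(1 + e^{1.1990}) = 0.2317

0.2317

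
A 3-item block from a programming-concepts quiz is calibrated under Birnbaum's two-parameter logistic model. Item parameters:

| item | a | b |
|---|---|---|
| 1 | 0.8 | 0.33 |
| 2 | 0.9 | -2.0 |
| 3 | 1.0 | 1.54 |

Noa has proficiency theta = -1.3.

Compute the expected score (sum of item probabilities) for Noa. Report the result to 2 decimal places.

P(theta) = 1 / (1 + exp(−a(theta − b)))
P_1 = 1/(1+e^{1.3040}) = 0.2135
P_2 = 1/(1+e^{-0.6300}) = 0.6525
P_3 = 1/(1+e^{2.8400}) = 0.0552
E[score] = 0.2135 + 0.6525 + 0.0552 = 0.9212

0.92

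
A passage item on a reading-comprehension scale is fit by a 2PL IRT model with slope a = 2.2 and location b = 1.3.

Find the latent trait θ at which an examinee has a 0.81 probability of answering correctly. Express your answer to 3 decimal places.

P(θ) = 1 / (1 + exp(−a(θ − b)))
logit = ln(0.8100/0.1900) = 1.4500
θ = b + logit/(a) = 1.3 + 1.4500/2.2000 = 1.9591

1.959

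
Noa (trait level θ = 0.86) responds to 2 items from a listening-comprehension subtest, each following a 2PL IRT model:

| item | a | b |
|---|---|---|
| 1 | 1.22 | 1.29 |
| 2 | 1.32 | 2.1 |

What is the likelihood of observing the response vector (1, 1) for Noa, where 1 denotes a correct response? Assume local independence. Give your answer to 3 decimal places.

0.061

P(θ) = 1 / (1 + exp(−a(θ − b)))
P_1 = 1/(1+e^{0.5246}) = 0.3718
P_2 = 1/(1+e^{1.6368}) = 0.1629
L = P_1 × P_2 = 0.3718 × 0.1629 = 0.06056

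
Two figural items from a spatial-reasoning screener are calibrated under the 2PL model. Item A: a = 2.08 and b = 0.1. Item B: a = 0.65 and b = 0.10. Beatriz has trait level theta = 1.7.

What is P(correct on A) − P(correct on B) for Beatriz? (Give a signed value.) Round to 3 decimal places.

0.227

P(theta) = 1 / (1 + exp(−a(theta − b)))
P_A = 0.9654
P_B = 0.7389
P_A − P_B = 0.2265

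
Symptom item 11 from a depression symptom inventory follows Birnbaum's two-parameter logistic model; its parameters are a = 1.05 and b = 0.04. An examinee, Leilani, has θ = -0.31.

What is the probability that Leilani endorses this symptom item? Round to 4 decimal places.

P(θ) = 1 / (1 + exp(−a(θ − b)))
Exponent: 1.05 × (-0.31 − 0.04) = -0.3675
1/(1 + e^{0.3675}) = 0.4091

0.4091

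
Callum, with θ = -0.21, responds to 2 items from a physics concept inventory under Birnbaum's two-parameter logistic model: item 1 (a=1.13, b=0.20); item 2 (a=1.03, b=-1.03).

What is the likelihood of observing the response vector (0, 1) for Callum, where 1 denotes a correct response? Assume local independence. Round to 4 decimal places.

0.4293

P(θ) = 1 / (1 + exp(−a(θ − b)))
P_1 = 1/(1+e^{0.4633}) = 0.3862
P_2 = 1/(1+e^{-0.8446}) = 0.6994
L = (1−P_1) × P_2 = 0.6138 × 0.6994 = 0.42931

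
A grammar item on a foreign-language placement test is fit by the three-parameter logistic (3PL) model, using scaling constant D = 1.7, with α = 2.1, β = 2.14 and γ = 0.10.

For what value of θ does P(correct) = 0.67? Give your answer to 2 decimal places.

2.29

P(θ) = γ + (1 − γ) · 1 / (1 + exp(−D·α(θ − β)))
Remove guessing floor: (0.67 − 0.10)/(1 − 0.10) = 0.6333
logit = ln(0.6333/0.3667) = 0.5465
θ = β + logit/(1.7·α) = 2.14 + 0.5465/3.5700 = 2.2931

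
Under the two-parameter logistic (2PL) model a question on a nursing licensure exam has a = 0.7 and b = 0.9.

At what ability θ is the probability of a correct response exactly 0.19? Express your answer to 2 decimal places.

P(θ) = 1 / (1 + exp(−a(θ − b)))
logit = ln(0.1900/0.8100) = -1.4500
θ = b + logit/(a) = 0.9 + (-1.4500)/0.7000 = -1.1714

-1.17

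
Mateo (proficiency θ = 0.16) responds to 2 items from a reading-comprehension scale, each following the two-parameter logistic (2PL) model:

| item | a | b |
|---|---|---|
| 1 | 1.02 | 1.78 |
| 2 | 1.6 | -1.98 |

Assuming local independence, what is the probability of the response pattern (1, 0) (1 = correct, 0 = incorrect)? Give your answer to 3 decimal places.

0.005

P(θ) = 1 / (1 + exp(−a(θ − b)))
P_1 = 1/(1+e^{1.6524}) = 0.1608
P_2 = 1/(1+e^{-3.4240}) = 0.9684
L = P_1 × (1−P_2) = 0.1608 × 0.0316 = 0.00507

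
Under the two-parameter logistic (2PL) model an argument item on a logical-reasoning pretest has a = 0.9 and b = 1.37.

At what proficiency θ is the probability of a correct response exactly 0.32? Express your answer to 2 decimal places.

0.53

P(θ) = 1 / (1 + exp(−a(θ − b)))
logit = ln(0.3200/0.6800) = -0.7538
θ = b + logit/(a) = 1.37 + (-0.7538)/0.9000 = 0.5325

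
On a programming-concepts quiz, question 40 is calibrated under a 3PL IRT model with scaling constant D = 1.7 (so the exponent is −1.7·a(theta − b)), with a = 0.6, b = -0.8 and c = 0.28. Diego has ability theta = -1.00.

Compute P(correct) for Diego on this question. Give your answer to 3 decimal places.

P(theta) = c + (1 − c) · 1 / (1 + exp(−D·a(theta − b)))
Exponent: 1.7 × 0.6 × (-1.00 − (-0.8)) = -0.2040
1/(1 + e^{0.2040}) = 0.4492
P = 0.28 + 0.72 × 0.4492 = 0.6034

0.603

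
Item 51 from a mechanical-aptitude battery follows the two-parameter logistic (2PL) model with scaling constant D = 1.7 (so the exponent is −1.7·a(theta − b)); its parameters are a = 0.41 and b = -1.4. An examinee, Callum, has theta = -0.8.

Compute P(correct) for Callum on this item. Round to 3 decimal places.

0.603

P(theta) = 1 / (1 + exp(−D·a(theta − b)))
Exponent: 1.7 × 0.41 × (-0.8 − (-1.4)) = 0.4182
1/(1 + e^{-0.4182}) = 0.6031
P = 0.6031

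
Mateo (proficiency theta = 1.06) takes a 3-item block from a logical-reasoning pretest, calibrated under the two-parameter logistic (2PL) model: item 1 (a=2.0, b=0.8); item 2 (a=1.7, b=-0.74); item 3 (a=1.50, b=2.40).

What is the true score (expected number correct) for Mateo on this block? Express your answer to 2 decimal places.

1.70

P(theta) = 1 / (1 + exp(−a(theta − b)))
P_1 = 1/(1+e^{-0.5200}) = 0.6271
P_2 = 1/(1+e^{-3.0600}) = 0.9552
P_3 = 1/(1+e^{2.0100}) = 0.1182
E[score] = 0.6271 + 0.9552 + 0.1182 = 1.7005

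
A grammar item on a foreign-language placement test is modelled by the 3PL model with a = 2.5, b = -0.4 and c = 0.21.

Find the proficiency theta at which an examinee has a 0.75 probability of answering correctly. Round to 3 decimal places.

P(theta) = c + (1 − c) · 1 / (1 + exp(−a(theta − b)))
Remove guessing floor: (0.75 − 0.21)/(1 − 0.21) = 0.6835
logit = ln(0.6835/0.3165) = 0.7701
theta = b + logit/(a) = -0.4 + 0.7701/2.5000 = -0.0920

-0.092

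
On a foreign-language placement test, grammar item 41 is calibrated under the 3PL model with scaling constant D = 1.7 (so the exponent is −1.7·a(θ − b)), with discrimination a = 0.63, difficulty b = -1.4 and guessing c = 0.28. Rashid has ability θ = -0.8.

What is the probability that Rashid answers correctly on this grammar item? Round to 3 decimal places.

P(θ) = c + (1 − c) · 1 / (1 + exp(−D·a(θ − b)))
Exponent: 1.7 × 0.63 × (-0.8 − (-1.4)) = 0.6426
1/(1 + e^{-0.6426}) = 0.6553
P = 0.28 + 0.72 × 0.6553 = 0.7518

0.752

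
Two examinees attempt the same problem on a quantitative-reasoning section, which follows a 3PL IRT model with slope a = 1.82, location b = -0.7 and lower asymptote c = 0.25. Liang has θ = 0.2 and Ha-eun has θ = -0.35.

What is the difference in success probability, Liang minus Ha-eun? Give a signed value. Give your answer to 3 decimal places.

P(θ) = c + (1 − c) · 1 / (1 + exp(−a(θ − b)))
P(Liang) = 0.8779  [exponent 1.6380]
P(Ha-eun) = 0.7406  [exponent 0.6370]
Difference = 0.8779 − 0.7406 = 0.1374

0.137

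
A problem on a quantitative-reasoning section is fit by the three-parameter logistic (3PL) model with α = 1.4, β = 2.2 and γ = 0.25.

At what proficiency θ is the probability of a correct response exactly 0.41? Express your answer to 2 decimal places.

1.27

P(θ) = γ + (1 − γ) · 1 / (1 + exp(−α(θ − β)))
Remove guessing floor: (0.41 − 0.25)/(1 − 0.25) = 0.2133
logit = ln(0.2133/0.7867) = -1.3049
θ = β + logit/(α) = 2.2 + (-1.3049)/1.4000 = 1.2679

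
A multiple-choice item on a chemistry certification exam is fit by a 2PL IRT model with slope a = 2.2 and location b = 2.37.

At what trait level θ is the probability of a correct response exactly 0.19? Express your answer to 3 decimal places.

P(θ) = 1 / (1 + exp(−a(θ − b)))
logit = ln(0.1900/0.8100) = -1.4500
θ = b + logit/(a) = 2.37 + (-1.4500)/2.2000 = 1.7109

1.711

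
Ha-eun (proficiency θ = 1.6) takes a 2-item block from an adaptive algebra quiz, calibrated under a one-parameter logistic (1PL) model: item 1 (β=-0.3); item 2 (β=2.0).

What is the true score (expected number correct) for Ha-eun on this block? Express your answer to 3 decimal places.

1.271

P(θ) = 1 / (1 + exp(−(θ − β)))
P_1 = 1/(1+e^{-1.9000}) = 0.8699
P_2 = 1/(1+e^{0.4000}) = 0.4013
E[score] = 0.8699 + 0.4013 = 1.2712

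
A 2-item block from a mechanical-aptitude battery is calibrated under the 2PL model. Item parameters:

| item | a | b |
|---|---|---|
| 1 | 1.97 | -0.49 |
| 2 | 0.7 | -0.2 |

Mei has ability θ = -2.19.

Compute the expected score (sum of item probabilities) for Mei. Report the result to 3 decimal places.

P(θ) = 1 / (1 + exp(−a(θ − b)))
P_1 = 1/(1+e^{3.3490}) = 0.0339
P_2 = 1/(1+e^{1.3930}) = 0.1989
E[score] = 0.0339 + 0.1989 = 0.2329

0.233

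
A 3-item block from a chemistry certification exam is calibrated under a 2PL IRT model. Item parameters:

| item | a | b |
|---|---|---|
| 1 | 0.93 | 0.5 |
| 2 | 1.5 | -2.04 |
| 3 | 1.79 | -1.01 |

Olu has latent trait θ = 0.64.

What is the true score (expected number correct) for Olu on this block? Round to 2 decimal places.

P(θ) = 1 / (1 + exp(−a(θ − b)))
P_1 = 1/(1+e^{-0.1302}) = 0.5325
P_2 = 1/(1+e^{-4.0200}) = 0.9824
P_3 = 1/(1+e^{-2.9535}) = 0.9504
E[score] = 0.5325 + 0.9824 + 0.9504 = 2.4653

2.47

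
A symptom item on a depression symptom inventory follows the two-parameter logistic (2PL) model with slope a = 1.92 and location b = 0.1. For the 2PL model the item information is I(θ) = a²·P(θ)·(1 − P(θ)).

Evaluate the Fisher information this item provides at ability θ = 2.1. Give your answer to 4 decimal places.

0.0759

P = 1/(1+e^{-3.8400}) = 0.9790
P(1−P) = 0.9790 × 0.0210 = 0.0206
I = a² × P(1−P) = 1.92² × 0.0206 = 0.07593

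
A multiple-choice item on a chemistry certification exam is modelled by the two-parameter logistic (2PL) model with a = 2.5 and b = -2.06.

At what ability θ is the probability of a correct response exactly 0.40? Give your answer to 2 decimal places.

-2.22

P(θ) = 1 / (1 + exp(−a(θ − b)))
logit = ln(0.4000/0.6000) = -0.4055
θ = b + logit/(a) = -2.06 + (-0.4055)/2.5000 = -2.2222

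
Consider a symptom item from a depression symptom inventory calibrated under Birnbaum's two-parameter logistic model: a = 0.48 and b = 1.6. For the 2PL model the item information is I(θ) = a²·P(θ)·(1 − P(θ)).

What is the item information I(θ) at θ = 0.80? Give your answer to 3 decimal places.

0.056

P = 1/(1+e^{0.3840}) = 0.4052
P(1−P) = 0.4052 × 0.5948 = 0.2410
I = a² × P(1−P) = 0.48² × 0.2410 = 0.05553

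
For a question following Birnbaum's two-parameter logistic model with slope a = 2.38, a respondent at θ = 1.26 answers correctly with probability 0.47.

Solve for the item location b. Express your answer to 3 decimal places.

P(θ) = 1 / (1 + exp(−a(θ − b)))
logit(0.47) = ln(0.47/0.53) = -0.1201
b = θ − logit/(a) = 1.26 − (-0.1201)/2.3800 = 1.3105

1.310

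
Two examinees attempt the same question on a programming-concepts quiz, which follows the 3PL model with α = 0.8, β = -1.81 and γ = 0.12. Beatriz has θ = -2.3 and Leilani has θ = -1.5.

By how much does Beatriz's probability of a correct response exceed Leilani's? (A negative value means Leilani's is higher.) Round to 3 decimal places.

P(θ) = γ + (1 − γ) · 1 / (1 + exp(−α(θ − β)))
P(Beatriz) = 0.4748  [exponent -0.3920]
P(Leilani) = 0.6143  [exponent 0.2480]
Difference = 0.4748 − 0.6143 = -0.1394

-0.139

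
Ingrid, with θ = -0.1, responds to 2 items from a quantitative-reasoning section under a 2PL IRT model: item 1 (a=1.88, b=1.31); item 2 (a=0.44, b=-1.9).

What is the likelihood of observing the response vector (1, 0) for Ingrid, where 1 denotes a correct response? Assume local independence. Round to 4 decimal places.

P(θ) = 1 / (1 + exp(−a(θ − b)))
P_1 = 1/(1+e^{2.6508}) = 0.0659
P_2 = 1/(1+e^{-0.7920}) = 0.6883
L = P_1 × (1−P_2) = 0.0659 × 0.3117 = 0.02056

0.0206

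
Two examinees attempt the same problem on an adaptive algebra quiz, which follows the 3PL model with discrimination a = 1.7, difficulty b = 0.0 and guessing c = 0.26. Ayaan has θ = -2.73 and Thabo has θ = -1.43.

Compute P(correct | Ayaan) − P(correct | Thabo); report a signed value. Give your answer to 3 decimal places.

-0.053

P(θ) = c + (1 − c) · 1 / (1 + exp(−a(θ − b)))
P(Ayaan) = 0.2671  [exponent -4.6410]
P(Thabo) = 0.3198  [exponent -2.4310]
Difference = 0.2671 − 0.3198 = -0.0527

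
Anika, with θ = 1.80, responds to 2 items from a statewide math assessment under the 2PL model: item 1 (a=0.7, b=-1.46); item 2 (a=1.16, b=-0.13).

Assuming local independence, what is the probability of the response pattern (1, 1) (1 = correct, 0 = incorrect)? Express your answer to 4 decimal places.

P(θ) = 1 / (1 + exp(−a(θ − b)))
P_1 = 1/(1+e^{-2.2820}) = 0.9074
P_2 = 1/(1+e^{-2.2388}) = 0.9037
L = P_1 × P_2 = 0.9074 × 0.9037 = 0.81998

0.8200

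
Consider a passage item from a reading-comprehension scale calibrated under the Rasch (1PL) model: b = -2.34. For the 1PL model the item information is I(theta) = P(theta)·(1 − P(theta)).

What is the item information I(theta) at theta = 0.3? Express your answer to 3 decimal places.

P = 1/(1+e^{-2.6400}) = 0.9334
P(1−P) = 0.9334 × 0.0666 = 0.0622
I = P(1−P) = 0.06217

0.062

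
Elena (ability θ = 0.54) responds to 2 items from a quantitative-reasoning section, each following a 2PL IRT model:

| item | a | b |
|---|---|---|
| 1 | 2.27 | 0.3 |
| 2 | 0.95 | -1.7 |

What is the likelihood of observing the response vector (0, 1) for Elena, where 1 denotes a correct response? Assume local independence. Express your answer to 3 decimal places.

P(θ) = 1 / (1 + exp(−a(θ − b)))
P_1 = 1/(1+e^{-0.5448}) = 0.6329
P_2 = 1/(1+e^{-2.1280}) = 0.8936
L = (1−P_1) × P_2 = 0.3671 × 0.8936 = 0.32801

0.328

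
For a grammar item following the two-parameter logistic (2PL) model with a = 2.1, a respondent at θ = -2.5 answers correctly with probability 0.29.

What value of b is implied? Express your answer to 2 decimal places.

P(θ) = 1 / (1 + exp(−a(θ − b)))
logit(0.29) = ln(0.29/0.71) = -0.8954
b = θ − logit/(a) = -2.5 − (-0.8954)/2.1000 = -2.0736

-2.07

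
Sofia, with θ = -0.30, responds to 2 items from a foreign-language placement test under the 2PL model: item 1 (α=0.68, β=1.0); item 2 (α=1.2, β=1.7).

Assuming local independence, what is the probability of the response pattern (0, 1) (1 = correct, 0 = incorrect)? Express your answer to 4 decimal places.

0.0589

P(θ) = 1 / (1 + exp(−α(θ − β)))
P_1 = 1/(1+e^{0.8840}) = 0.2923
P_2 = 1/(1+e^{2.4000}) = 0.0832
L = (1−P_1) × P_2 = 0.7077 × 0.0832 = 0.05886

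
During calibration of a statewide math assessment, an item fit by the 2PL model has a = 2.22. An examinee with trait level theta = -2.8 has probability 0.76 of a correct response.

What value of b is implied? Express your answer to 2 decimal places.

P(theta) = 1 / (1 + exp(−a(theta − b)))
logit(0.76) = ln(0.76/0.24) = 1.1527
b = theta − logit/(a) = -2.8 − 1.1527/2.2200 = -3.3192

-3.32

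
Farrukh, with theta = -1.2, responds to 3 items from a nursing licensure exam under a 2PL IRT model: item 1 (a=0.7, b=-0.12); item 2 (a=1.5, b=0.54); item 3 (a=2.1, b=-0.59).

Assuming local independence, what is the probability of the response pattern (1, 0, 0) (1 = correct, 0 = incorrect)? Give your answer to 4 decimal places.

0.2329

P(theta) = 1 / (1 + exp(−a(theta − b)))
P_1 = 1/(1+e^{0.7560}) = 0.3195
P_2 = 1/(1+e^{2.6100}) = 0.0685
P_3 = 1/(1+e^{1.2810}) = 0.2174
L = P_1 × (1−P_2) × (1−P_3) = 0.3195 × 0.9315 × 0.7826 = 0.23293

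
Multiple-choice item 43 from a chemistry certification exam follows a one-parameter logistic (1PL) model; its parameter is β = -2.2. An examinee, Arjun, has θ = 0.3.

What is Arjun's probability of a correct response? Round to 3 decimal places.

0.924

P(θ) = 1 / (1 + exp(−(θ − β)))
Exponent: (0.3 − (-2.2)) = 2.5000
1/(1 + e^{-2.5000}) = 0.9241
P = 0.9241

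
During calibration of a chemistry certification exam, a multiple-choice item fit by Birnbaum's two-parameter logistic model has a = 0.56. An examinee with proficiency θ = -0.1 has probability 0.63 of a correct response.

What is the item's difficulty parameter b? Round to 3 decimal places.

P(θ) = 1 / (1 + exp(−a(θ − b)))
logit(0.63) = ln(0.63/0.37) = 0.5322
b = θ − logit/(a) = -0.1 − 0.5322/0.5600 = -1.0504

-1.050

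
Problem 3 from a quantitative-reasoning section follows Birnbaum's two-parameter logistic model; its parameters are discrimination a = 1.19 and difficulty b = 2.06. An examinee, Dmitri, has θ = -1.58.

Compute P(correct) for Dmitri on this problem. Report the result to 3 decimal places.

0.013

P(θ) = 1 / (1 + exp(−a(θ − b)))
Exponent: 1.19 × (-1.58 − 2.06) = -4.3316
1/(1 + e^{4.3316}) = 0.0130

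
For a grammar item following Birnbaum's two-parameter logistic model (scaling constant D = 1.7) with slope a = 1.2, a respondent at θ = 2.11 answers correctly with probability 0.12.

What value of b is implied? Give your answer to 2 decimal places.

3.09

P(θ) = 1 / (1 + exp(−D·a(θ − b)))
logit(0.12) = ln(0.12/0.88) = -1.9924
b = θ − logit/(1.7·a) = 2.11 − (-1.9924)/2.0400 = 3.0867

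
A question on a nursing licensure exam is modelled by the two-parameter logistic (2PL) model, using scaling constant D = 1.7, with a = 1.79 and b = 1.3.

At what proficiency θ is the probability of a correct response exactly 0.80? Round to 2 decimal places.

P(θ) = 1 / (1 + exp(−D·a(θ − b)))
logit = ln(0.8000/0.2000) = 1.3863
θ = b + logit/(1.7·a) = 1.3 + 1.3863/3.0430 = 1.7556

1.76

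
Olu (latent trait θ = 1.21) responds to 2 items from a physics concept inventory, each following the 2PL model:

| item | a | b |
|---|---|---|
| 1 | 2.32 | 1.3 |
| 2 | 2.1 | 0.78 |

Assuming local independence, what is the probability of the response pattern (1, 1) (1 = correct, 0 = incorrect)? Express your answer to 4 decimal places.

0.3188

P(θ) = 1 / (1 + exp(−a(θ − b)))
P_1 = 1/(1+e^{0.2088}) = 0.4480
P_2 = 1/(1+e^{-0.9030}) = 0.7116
L = P_1 × P_2 = 0.4480 × 0.7116 = 0.31877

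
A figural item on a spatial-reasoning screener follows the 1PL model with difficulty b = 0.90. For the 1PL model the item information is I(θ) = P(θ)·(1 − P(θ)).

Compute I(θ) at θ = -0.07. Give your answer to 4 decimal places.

P = 1/(1+e^{0.9700}) = 0.2749
P(1−P) = 0.2749 × 0.7251 = 0.1993
I = P(1−P) = 0.19932

0.1993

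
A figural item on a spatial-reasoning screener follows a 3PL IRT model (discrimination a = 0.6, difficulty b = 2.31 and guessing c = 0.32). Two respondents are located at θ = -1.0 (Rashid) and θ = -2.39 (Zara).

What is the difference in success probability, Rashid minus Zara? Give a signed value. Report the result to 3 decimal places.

P(θ) = c + (1 − c) · 1 / (1 + exp(−a(θ − b)))
P(Rashid) = 0.4021  [exponent -1.9860]
P(Zara) = 0.3583  [exponent -2.8200]
Difference = 0.4021 − 0.3583 = 0.0438

0.044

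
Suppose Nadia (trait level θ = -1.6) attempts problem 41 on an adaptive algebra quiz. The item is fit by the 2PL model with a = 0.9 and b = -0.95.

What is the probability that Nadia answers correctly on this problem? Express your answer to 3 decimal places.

0.358

P(θ) = 1 / (1 + exp(−a(θ − b)))
Exponent: 0.9 × (-1.6 − (-0.95)) = -0.5850
1/(1 + e^{0.5850}) = 0.3578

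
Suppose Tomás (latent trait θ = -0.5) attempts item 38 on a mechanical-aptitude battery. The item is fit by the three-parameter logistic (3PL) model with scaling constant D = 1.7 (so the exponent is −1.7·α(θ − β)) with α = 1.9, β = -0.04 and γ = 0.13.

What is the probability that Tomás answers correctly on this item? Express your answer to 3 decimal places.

0.291

P(θ) = γ + (1 − γ) · 1 / (1 + exp(−D·α(θ − β)))
Exponent: 1.7 × 1.9 × (-0.5 − (-0.04)) = -1.4858
1/(1 + e^{1.4858}) = 0.1846
P = 0.13 + 0.87 × 0.1846 = 0.2906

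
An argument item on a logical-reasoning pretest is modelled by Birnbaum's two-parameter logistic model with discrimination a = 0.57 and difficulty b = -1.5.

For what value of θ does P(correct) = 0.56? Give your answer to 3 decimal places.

-1.077

P(θ) = 1 / (1 + exp(−a(θ − b)))
logit = ln(0.5600/0.4400) = 0.2412
θ = b + logit/(a) = -1.5 + 0.2412/0.5700 = -1.0769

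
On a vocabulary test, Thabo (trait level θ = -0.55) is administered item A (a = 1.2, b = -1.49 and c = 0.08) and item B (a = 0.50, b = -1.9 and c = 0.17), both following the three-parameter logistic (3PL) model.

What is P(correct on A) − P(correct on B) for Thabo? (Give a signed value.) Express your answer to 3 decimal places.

P(θ) = c + (1 − c) · 1 / (1 + exp(−a(θ − b)))
P_A = 0.7750
P_B = 0.7200
P_A − P_B = 0.0551

0.055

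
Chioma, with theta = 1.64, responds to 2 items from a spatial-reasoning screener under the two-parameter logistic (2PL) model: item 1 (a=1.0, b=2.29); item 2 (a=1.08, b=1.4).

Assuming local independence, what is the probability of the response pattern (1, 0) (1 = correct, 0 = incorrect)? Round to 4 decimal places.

P(theta) = 1 / (1 + exp(−a(theta − b)))
P_1 = 1/(1+e^{0.6500}) = 0.3430
P_2 = 1/(1+e^{-0.2592}) = 0.5644
L = P_1 × (1−P_2) = 0.3430 × 0.4356 = 0.14939

0.1494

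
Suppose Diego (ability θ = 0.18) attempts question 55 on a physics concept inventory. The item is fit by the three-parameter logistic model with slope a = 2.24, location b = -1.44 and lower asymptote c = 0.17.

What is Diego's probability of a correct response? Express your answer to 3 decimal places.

0.979

P(θ) = c + (1 − c) · 1 / (1 + exp(−a(θ − b)))
Exponent: 2.24 × (0.18 − (-1.44)) = 3.6288
1/(1 + e^{-3.6288}) = 0.9741
P = 0.17 + 0.83 × 0.9741 = 0.9785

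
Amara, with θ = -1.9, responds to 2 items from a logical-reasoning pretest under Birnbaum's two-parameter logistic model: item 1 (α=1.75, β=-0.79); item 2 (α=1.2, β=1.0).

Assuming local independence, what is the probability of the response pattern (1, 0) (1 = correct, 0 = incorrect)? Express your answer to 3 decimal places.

0.122

P(θ) = 1 / (1 + exp(−α(θ − β)))
P_1 = 1/(1+e^{1.9425}) = 0.1254
P_2 = 1/(1+e^{3.4800}) = 0.0299
L = P_1 × (1−P_2) = 0.1254 × 0.9701 = 0.12163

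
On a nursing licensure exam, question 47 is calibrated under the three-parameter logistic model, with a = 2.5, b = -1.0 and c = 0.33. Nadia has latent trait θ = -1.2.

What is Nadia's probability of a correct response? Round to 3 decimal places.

P(θ) = c + (1 − c) · 1 / (1 + exp(−a(θ − b)))
Exponent: 2.5 × (-1.2 − (-1.0)) = -0.5000
1/(1 + e^{0.5000}) = 0.3775
P = 0.33 + 0.67 × 0.3775 = 0.5830

0.583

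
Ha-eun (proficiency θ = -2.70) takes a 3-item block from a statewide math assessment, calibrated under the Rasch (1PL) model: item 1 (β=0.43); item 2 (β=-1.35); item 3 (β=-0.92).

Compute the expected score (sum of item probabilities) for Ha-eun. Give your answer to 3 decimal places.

0.392

P(θ) = 1 / (1 + exp(−(θ − β)))
P_1 = 1/(1+e^{3.1300}) = 0.0419
P_2 = 1/(1+e^{1.3500}) = 0.2059
P_3 = 1/(1+e^{1.7800}) = 0.1443
E[score] = 0.0419 + 0.2059 + 0.1443 = 0.3921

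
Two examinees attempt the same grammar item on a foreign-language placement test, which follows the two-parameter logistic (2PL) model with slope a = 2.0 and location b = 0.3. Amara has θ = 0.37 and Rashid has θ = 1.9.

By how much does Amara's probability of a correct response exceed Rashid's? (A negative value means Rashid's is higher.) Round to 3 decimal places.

-0.426

P(θ) = 1 / (1 + exp(−a(θ − b)))
P(Amara) = 0.5349  [exponent 0.1400]
P(Rashid) = 0.9608  [exponent 3.2000]
Difference = 0.5349 − 0.9608 = -0.4259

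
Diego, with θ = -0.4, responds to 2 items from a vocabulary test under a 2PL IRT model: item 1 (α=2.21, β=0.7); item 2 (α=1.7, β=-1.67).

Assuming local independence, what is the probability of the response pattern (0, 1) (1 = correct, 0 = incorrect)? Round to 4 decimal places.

P(θ) = 1 / (1 + exp(−α(θ − β)))
P_1 = 1/(1+e^{2.4310}) = 0.0808
P_2 = 1/(1+e^{-2.1590}) = 0.8965
L = (1−P_1) × P_2 = 0.9192 × 0.8965 = 0.82403

0.8240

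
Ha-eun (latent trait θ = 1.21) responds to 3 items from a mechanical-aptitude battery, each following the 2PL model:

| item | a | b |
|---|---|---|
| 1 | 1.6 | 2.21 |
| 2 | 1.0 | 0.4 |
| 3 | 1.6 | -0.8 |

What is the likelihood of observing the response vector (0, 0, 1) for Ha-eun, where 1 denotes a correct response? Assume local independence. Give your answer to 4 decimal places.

0.2463

P(θ) = 1 / (1 + exp(−a(θ − b)))
P_1 = 1/(1+e^{1.6000}) = 0.1680
P_2 = 1/(1+e^{-0.8100}) = 0.6921
P_3 = 1/(1+e^{-3.2160}) = 0.9614
L = (1−P_1) × (1−P_2) × P_3 = 0.8320 × 0.3079 × 0.9614 = 0.24629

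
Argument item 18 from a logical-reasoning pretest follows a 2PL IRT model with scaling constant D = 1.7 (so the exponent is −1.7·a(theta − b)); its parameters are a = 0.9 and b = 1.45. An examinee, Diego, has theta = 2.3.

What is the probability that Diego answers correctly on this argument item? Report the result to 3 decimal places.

0.786

P(theta) = 1 / (1 + exp(−D·a(theta − b)))
Exponent: 1.7 × 0.9 × (2.3 − 1.45) = 1.3005
1/(1 + e^{-1.3005}) = 0.7859
P = 0.7859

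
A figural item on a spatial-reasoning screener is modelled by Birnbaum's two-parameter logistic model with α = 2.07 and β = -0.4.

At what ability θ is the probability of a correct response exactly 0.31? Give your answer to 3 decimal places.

P(θ) = 1 / (1 + exp(−α(θ − β)))
logit = ln(0.3100/0.6900) = -0.8001
θ = β + logit/(α) = -0.4 + (-0.8001)/2.0700 = -0.7865

-0.787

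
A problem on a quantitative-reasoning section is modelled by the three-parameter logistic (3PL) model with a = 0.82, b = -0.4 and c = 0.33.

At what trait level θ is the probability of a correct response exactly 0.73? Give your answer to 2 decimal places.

P(θ) = c + (1 − c) · 1 / (1 + exp(−a(θ − b)))
Remove guessing floor: (0.73 − 0.33)/(1 − 0.33) = 0.5970
logit = ln(0.5970/0.4030) = 0.3930
θ = b + logit/(a) = -0.4 + 0.3930/0.8200 = 0.0793

0.08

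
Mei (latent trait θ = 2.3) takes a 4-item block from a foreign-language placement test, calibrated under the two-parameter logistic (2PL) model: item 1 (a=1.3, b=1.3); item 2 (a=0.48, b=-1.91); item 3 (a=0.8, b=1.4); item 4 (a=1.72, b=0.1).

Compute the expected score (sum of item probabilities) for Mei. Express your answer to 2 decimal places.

P(θ) = 1 / (1 + exp(−a(θ − b)))
P_1 = 1/(1+e^{-1.3000}) = 0.7858
P_2 = 1/(1+e^{-2.0208}) = 0.8830
P_3 = 1/(1+e^{-0.7200}) = 0.6726
P_4 = 1/(1+e^{-3.7840}) = 0.9778
E[score] = 0.7858 + 0.8830 + 0.6726 + 0.9778 = 3.3192

3.32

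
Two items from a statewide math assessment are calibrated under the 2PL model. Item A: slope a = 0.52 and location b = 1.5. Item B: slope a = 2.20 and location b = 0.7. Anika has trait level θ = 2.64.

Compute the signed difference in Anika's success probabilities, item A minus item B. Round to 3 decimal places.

P(θ) = 1 / (1 + exp(−a(θ − b)))
P_A = 0.6440
P_B = 0.9862
P_A − P_B = -0.3422

-0.342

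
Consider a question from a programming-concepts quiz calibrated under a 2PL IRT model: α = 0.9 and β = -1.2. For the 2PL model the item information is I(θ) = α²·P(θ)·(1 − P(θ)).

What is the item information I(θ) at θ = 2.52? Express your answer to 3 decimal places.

P = 1/(1+e^{-3.3480}) = 0.9660
P(1−P) = 0.9660 × 0.0340 = 0.0328
I = α² × P(1−P) = 0.9² × 0.0328 = 0.02657

0.027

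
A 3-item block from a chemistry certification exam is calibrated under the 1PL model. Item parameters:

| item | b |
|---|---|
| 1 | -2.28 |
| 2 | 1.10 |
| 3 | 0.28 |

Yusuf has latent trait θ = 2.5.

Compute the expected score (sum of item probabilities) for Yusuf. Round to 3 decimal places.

2.696

P(θ) = 1 / (1 + exp(−(θ − b)))
P_1 = 1/(1+e^{-4.7800}) = 0.9917
P_2 = 1/(1+e^{-1.4000}) = 0.8022
P_3 = 1/(1+e^{-2.2200}) = 0.9020
E[score] = 0.9917 + 0.8022 + 0.9020 = 2.6959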